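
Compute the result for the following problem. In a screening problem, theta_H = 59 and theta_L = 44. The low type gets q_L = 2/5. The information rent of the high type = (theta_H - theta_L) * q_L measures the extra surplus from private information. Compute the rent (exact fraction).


Step 1: theta_H - theta_L = 59 - 44 = 15
Step 2: Information rent = (theta_H - theta_L) * q_L
Step 3: = 15 * 2/5
Step 4: = 6

6


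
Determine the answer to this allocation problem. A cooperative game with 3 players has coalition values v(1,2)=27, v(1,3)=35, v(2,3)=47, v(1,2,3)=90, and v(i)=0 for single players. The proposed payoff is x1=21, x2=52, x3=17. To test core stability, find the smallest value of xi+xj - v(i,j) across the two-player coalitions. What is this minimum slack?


Step 1: Slack for coalition (1,2): x1+x2 - v12 = 73 - 27 = 46
Step 2: Slack for coalition (1,3): x1+x3 - v13 = 38 - 35 = 3
Step 3: Slack for coalition (2,3): x2+x3 - v23 = 69 - 47 = 22
Step 4: Minimum slack = min(46, 3, 22) = 3, attained by (1,3); no pair can gain by deviating, so the allocation is in the core

3


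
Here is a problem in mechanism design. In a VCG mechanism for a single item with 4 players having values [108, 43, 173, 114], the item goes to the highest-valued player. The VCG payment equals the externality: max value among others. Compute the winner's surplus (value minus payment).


Step 1: The winner is the agent with the highest value: agent 2 with value 173
Step 2: Values of other agents: [108, 43, 114]
Step 3: VCG payment = max of others' values = 114
Step 4: Surplus = 173 - 114 = 59

59


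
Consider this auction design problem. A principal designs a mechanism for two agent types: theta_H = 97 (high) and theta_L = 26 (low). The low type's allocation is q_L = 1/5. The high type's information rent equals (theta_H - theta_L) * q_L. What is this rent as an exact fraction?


Step 1: theta_H - theta_L = 97 - 26 = 71
Step 2: Information rent = (theta_H - theta_L) * q_L
Step 3: = 71 * 1/5
Step 4: = 71/5

71/5


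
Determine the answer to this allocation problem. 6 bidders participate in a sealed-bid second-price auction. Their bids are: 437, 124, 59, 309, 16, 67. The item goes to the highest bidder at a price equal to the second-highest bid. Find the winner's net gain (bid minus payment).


Step 1: Sort bids in descending order: 437, 309, 124, 67, 59, 16
Step 2: The winning bid is the highest: 437
Step 3: The payment equals the second-highest bid: 309
Step 4: Surplus = winner's bid - payment = 437 - 309 = 128

128


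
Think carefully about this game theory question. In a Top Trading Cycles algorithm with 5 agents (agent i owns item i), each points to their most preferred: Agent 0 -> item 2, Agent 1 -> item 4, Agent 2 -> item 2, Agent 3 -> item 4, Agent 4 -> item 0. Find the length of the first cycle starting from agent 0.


Step 1: Trace the pointer graph from agent 0: 0 -> 2 -> 2
Step 2: A cycle is detected when we revisit agent 2
Step 3: The cycle is: 2 -> 2
Step 4: Cycle length = 1

1


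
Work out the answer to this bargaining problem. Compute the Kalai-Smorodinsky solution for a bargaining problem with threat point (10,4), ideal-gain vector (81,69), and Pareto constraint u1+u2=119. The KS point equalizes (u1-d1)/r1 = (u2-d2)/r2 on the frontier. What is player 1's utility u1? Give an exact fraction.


Step 1: At the KS point, (u1-d1)/r1 = (u2-d2)/r2 = t and u1+u2 = 119
Step 2: u1 = d1 + r1*t and u2 = d2 + r2*t, so (d1 + r1*t) + (d2 + r2*t) = 119
Step 3: t = (119 - 10 - 4)/(81 + 69) = 105/150 = 7/10
Step 4: u1 = d1 + r1*t = 10 + 81 * 7/10 = 667/10
Step 5: (Check: u2 = d2 + r2*t = 523/10; u1+u2 = 667/10 + 523/10 = 119, on the frontier.)

667/10


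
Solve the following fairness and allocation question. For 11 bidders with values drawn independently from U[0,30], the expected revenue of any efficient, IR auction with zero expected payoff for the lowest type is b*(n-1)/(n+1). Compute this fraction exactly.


Step 1: By Revenue Equivalence, expected revenue = b*(n-1)/(n+1)
Step 2: Substituting n = 11, b = 30
Step 3: Revenue = 30*(11-1)/(11+1) = 30*10/12
Step 4: Revenue = 300/12 = 25

25


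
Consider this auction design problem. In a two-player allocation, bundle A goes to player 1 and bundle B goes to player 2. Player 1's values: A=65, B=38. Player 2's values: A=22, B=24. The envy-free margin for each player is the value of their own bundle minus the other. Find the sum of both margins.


Step 1: Player 1's margin = v1(A) - v1(B) = 65 - 38 = 27
Step 2: Player 2's margin = v2(B) - v2(A) = 24 - 22 = 2
Step 3: Total margin = 27 + 2 = 29

29


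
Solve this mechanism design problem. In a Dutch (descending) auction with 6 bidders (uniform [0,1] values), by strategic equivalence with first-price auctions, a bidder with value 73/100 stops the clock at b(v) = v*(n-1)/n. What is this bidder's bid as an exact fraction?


Step 1: Dutch auctions are strategically equivalent to first-price auctions
Step 2: The equilibrium bid is b(v) = v*(n-1)/n
Step 3: b = 73/100 * 5/6
Step 4: b = 73/120

73/120


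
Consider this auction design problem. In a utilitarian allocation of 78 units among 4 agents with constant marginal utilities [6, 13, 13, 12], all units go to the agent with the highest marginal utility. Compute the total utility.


Step 1: The marginal utilities are [6, 13, 13, 12]
Step 2: The highest marginal utility is 13
Step 3: All 78 units go to that agent
Step 4: Total utility = 13 * 78 = 1014

1014


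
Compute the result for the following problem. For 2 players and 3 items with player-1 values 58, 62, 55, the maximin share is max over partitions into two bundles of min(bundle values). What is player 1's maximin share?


Step 1: Item values = 58, 62, 55
Step 2: Enumerate all 2-bundle partitions and take the smaller bundle:
  Partition 1: {58} vs {62,55} -> bundles 58, 117; min = 58
  Partition 2: {62} vs {58,55} -> bundles 62, 113; min = 62
  Partition 3: {55} vs {58,62} -> bundles 55, 120; min = 55
Step 3: MMS = max(58, 62, 55) = 62

62


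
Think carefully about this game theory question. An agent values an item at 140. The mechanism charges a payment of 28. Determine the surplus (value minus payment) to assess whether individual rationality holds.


Step 1: Surplus = value - payment = 140 - 28 = 112
Step 2: IR is satisfied (surplus >= 0)

112


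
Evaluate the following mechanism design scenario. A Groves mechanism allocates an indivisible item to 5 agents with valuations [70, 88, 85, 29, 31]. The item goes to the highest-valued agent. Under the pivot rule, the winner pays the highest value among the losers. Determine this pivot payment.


Step 1: The efficient winner is agent 1 with value 88
Step 2: Other agents' values: [70, 85, 29, 31]
Step 3: Pivot payment = max(others) = 85
Step 4: The winner pays 85

85


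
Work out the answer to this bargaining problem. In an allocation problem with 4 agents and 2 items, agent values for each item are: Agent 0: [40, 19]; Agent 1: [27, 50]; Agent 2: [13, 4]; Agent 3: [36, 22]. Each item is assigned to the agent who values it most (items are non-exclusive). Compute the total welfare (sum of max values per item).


Step 1: For each item, find the maximum value among all agents.
Step 2: Item 0 -> Agent 0 (value 40)
Step 3: Item 1 -> Agent 1 (value 50)
Step 4: Total welfare = 40 + 50 = 90

90


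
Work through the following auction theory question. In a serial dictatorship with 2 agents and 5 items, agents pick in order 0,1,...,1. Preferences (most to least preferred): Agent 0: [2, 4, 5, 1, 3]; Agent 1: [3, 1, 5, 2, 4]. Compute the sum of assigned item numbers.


Step 1: Agent 0 picks item 2
Step 2: Agent 1 picks item 3
Step 3: Sum = 2 + 3 = 5

5


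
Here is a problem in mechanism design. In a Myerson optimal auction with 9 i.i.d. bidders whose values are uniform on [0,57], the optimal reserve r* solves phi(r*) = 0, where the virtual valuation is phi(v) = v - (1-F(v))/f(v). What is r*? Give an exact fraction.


Step 1: For U[0,57], F(v) = v/57 and f(v) = 1/57
Step 2: phi(v) = v - (1 - v/57)/(1/57) = v - (57 - v) = 2v - 57
Step 3: Set phi(r*) = 0: 2r* - 57 = 0
Step 4: r* = 57/2 (the number of bidders n = 9 does not enter)

57/2


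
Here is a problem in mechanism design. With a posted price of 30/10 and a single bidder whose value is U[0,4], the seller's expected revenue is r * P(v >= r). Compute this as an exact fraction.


Step 1: Posted price r = 3, value support [0,4]
Step 2: P(v >= r) = (4 - 3)/4 = 1/4
Step 3: Expected revenue = r * P(v >= r) = 3 * 1/4
Step 4: Revenue = 3/4

3/4


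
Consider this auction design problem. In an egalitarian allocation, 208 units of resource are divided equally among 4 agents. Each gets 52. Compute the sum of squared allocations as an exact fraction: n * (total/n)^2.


Step 1: Each agent's share = 208/4 = 52
Step 2: Square of each share = (52)^2 = 2704
Step 3: Sum of squares = 4 * 2704 = 10816

10816


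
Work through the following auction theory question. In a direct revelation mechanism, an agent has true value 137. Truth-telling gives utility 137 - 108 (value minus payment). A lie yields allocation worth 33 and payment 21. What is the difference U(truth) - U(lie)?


Step 1: U(truth) = value - payment = 137 - 108 = 29
Step 2: U(lie) = allocation - payment = 33 - 21 = 12
Step 3: IC gap = 29 - 12 = 17

17


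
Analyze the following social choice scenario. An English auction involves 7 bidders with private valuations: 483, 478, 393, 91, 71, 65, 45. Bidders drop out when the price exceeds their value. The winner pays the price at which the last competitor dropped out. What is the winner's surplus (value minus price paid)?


Step 1: Identify the highest value: 483
Step 2: Identify the second-highest value: 478
Step 3: The final price = second-highest value = 478
Step 4: Surplus = 483 - 478 = 5

5


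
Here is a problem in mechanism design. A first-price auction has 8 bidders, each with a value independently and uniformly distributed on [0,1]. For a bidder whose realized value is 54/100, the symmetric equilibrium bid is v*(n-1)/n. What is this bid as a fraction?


Step 1: The symmetric BNE bidding function is b(v) = v * (n-1) / n
Step 2: Substitute v = 27/50 and n = 8
Step 3: b = 27/50 * 7/8
Step 4: b = 189/400

189/400


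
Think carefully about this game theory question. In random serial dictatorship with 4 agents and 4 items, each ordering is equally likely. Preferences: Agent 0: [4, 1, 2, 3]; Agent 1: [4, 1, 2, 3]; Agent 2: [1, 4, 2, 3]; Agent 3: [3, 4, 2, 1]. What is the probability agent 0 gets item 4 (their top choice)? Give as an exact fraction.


Step 1: Agent 0 wants item 4
Step 2: There are 24 possible orderings of agents
Step 3: In 12 orderings, agent 0 gets item 4
Step 4: Probability = 12/24 = 1/2

1/2


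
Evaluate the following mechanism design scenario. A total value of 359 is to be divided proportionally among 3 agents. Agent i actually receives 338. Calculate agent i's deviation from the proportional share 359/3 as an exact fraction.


Step 1: Proportional share = 359/3
Step 2: Agent's actual allocation = 338
Step 3: Excess = 338 - 359/3 = 655/3

655/3


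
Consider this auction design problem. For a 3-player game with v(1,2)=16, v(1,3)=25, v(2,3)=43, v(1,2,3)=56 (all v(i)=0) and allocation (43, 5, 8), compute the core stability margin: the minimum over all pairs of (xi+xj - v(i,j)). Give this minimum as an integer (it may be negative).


Step 1: Slack for coalition (1,2): x1+x2 - v12 = 48 - 16 = 32
Step 2: Slack for coalition (1,3): x1+x3 - v13 = 51 - 25 = 26
Step 3: Slack for coalition (2,3): x2+x3 - v23 = 13 - 43 = -30
Step 4: Minimum slack = min(32, 26, -30) = -30, attained by (2,3); coalition (2,3) can block (slack < 0), so the allocation is not in the core

-30


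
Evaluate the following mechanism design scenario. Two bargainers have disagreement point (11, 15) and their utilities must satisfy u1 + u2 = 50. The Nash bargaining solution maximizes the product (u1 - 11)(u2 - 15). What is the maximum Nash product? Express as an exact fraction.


Step 1: The Nash solution splits surplus symmetrically above the disagreement point
Step 2: u1 = (total + d1 - d2)/2 = (50 + 11 - 15)/2 = 23
Step 3: u2 = (total - d1 + d2)/2 = (50 - 11 + 15)/2 = 27
Step 4: Nash product = (23 - 11) * (27 - 15)
Step 5: = 12 * 12 = 144

144


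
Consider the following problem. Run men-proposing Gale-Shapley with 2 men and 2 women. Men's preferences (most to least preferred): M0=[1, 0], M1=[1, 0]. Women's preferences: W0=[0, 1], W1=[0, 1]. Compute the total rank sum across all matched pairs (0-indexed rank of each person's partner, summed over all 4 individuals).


Step 1: Run Gale-Shapley (men propose, women hold best offer):
  M0 proposes to W1; she accepts
  M1 proposes to W1; rejected
  M1 proposes to W0; she accepts
Step 2: Final matching: W0-M1, W1-M0
Step 3: 0-indexed ranks (man's rank of his match, then woman's): 1 + 1 + 0 + 0
Step 4: Total rank sum = 2

2


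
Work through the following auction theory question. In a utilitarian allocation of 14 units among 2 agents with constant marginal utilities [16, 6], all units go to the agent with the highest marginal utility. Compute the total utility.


Step 1: The marginal utilities are [16, 6]
Step 2: The highest marginal utility is 16
Step 3: All 14 units go to that agent
Step 4: Total utility = 16 * 14 = 224

224


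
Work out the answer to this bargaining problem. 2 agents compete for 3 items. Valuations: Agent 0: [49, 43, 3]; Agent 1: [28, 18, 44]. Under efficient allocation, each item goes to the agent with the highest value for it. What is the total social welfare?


Step 1: For each item, find the maximum value among all agents.
Step 2: Item 0 -> Agent 0 (value 49)
Step 3: Item 1 -> Agent 0 (value 43)
Step 4: Item 2 -> Agent 1 (value 44)
Step 5: Total welfare = 49 + 43 + 44 = 136

136


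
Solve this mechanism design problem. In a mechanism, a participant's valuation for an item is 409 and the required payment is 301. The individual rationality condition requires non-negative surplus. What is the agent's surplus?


Step 1: Surplus = value - payment = 409 - 301 = 108
Step 2: IR is satisfied (surplus >= 0)

108


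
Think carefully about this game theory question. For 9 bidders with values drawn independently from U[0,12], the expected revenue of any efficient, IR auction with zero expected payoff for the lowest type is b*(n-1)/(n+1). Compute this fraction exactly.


Step 1: By Revenue Equivalence, expected revenue = b*(n-1)/(n+1)
Step 2: Substituting n = 9, b = 12
Step 3: Revenue = 12*(9-1)/(9+1) = 12*8/10
Step 4: Revenue = 96/10 = 48/5

48/5


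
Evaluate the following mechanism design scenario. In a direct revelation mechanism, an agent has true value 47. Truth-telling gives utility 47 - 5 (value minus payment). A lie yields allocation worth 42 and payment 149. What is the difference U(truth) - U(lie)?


Step 1: U(truth) = value - payment = 47 - 5 = 42
Step 2: U(lie) = allocation - payment = 42 - 149 = -107
Step 3: IC gap = 42 - (-107) = 149

149


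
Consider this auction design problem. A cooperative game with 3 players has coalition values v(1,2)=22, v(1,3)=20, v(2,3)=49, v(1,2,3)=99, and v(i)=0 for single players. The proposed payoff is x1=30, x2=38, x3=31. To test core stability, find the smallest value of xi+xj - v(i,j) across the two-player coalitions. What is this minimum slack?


Step 1: Slack for coalition (1,2): x1+x2 - v12 = 68 - 22 = 46
Step 2: Slack for coalition (1,3): x1+x3 - v13 = 61 - 20 = 41
Step 3: Slack for coalition (2,3): x2+x3 - v23 = 69 - 49 = 20
Step 4: Minimum slack = min(46, 41, 20) = 20, attained by (2,3); no pair can gain by deviating, so the allocation is in the core

20


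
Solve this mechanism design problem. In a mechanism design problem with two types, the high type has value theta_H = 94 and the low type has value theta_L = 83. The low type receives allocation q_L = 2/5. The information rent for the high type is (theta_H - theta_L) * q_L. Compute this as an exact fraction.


Step 1: theta_H - theta_L = 94 - 83 = 11
Step 2: Information rent = (theta_H - theta_L) * q_L
Step 3: = 11 * 2/5
Step 4: = 22/5

22/5


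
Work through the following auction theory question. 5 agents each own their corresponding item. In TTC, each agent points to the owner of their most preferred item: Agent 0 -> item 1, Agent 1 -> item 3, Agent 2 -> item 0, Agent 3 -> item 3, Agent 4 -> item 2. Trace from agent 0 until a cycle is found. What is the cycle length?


Step 1: Trace the pointer graph from agent 0: 0 -> 1 -> 3 -> 3
Step 2: A cycle is detected when we revisit agent 3
Step 3: The cycle is: 3 -> 3
Step 4: Cycle length = 1

1


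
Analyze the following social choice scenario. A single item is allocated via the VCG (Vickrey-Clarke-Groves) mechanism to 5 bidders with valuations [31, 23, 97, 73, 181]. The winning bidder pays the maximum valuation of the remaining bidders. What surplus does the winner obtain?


Step 1: The winner is the agent with the highest value: agent 4 with value 181
Step 2: Values of other agents: [31, 23, 97, 73]
Step 3: VCG payment = max of others' values = 97
Step 4: Surplus = 181 - 97 = 84

84


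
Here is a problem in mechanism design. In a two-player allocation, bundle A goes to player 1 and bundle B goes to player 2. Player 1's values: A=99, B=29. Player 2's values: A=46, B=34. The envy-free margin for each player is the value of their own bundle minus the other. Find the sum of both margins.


Step 1: Player 1's margin = v1(A) - v1(B) = 99 - 29 = 70
Step 2: Player 2's margin = v2(B) - v2(A) = 34 - 46 = -12
Step 3: Total margin = 70 + -12 = 58

58


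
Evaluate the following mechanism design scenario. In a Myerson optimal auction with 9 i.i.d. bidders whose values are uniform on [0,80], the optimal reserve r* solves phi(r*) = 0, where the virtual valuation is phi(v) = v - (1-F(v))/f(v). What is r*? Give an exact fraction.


Step 1: For U[0,80], F(v) = v/80 and f(v) = 1/80
Step 2: phi(v) = v - (1 - v/80)/(1/80) = v - (80 - v) = 2v - 80
Step 3: Set phi(r*) = 0: 2r* - 80 = 0
Step 4: r* = 80/2 = 40 (the number of bidders n = 9 does not enter)

40


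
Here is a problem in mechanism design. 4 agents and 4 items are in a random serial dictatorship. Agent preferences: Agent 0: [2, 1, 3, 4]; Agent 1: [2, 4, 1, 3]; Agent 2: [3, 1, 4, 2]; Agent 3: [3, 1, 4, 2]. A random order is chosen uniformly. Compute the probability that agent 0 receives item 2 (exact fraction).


Step 1: Agent 0 wants item 2
Step 2: There are 24 possible orderings of agents
Step 3: In 12 orderings, agent 0 gets item 2
Step 4: Probability = 12/24 = 1/2

1/2


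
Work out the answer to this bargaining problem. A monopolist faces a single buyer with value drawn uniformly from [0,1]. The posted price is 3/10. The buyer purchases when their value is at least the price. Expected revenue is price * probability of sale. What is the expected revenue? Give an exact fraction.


Step 1: Posted price r = 3/10, value support [0,1]
Step 2: P(v >= r) = (1 - 3/10)/1 = 7/10
Step 3: Expected revenue = r * P(v >= r) = 3/10 * 7/10
Step 4: Revenue = 21/100

21/100


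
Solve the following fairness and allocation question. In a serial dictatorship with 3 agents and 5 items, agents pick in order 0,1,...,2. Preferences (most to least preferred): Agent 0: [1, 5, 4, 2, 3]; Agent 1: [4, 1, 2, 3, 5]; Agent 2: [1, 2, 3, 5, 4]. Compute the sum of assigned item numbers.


Step 1: Agent 0 picks item 1
Step 2: Agent 1 picks item 4
Step 3: Agent 2 picks item 2
Step 4: Sum = 1 + 4 + 2 = 7

7


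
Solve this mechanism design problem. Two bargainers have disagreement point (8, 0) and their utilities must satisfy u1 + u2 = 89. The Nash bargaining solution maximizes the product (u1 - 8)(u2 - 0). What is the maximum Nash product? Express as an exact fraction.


Step 1: The Nash solution splits surplus symmetrically above the disagreement point
Step 2: u1 = (total + d1 - d2)/2 = (89 + 8 - 0)/2 = 97/2
Step 3: u2 = (total - d1 + d2)/2 = (89 - 8 + 0)/2 = 81/2
Step 4: Nash product = (97/2 - 8) * (81/2 - 0)
Step 5: = 81/2 * 81/2 = 6561/4

6561/4


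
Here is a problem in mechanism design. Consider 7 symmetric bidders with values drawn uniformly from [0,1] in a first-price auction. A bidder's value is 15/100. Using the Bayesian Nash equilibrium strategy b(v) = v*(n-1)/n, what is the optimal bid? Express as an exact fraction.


Step 1: The symmetric BNE bidding function is b(v) = v * (n-1) / n
Step 2: Substitute v = 3/20 and n = 7
Step 3: b = 3/20 * 6/7
Step 4: b = 9/70

9/70


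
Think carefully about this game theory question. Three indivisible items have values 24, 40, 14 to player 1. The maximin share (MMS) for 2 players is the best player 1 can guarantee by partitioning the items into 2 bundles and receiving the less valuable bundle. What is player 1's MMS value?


Step 1: Item values = 24, 40, 14
Step 2: Enumerate all 2-bundle partitions and take the smaller bundle:
  Partition 1: {24} vs {40,14} -> bundles 24, 54; min = 24
  Partition 2: {40} vs {24,14} -> bundles 40, 38; min = 38
  Partition 3: {14} vs {24,40} -> bundles 14, 64; min = 14
Step 3: MMS = max(24, 38, 14) = 38

38


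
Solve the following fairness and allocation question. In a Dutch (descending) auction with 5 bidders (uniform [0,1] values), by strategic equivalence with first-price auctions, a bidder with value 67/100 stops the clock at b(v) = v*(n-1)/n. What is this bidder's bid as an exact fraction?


Step 1: Dutch auctions are strategically equivalent to first-price auctions
Step 2: The equilibrium bid is b(v) = v*(n-1)/n
Step 3: b = 67/100 * 4/5
Step 4: b = 67/125

67/125


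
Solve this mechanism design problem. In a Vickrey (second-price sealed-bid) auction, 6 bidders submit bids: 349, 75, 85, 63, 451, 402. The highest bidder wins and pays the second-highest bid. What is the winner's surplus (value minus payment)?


Step 1: Sort bids in descending order: 451, 402, 349, 85, 75, 63
Step 2: The winning bid is the highest: 451
Step 3: The payment equals the second-highest bid: 402
Step 4: Surplus = winner's bid - payment = 451 - 402 = 49

49


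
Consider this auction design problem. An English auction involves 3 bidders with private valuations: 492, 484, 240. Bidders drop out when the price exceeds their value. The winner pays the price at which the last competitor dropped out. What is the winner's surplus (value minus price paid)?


Step 1: Identify the highest value: 492
Step 2: Identify the second-highest value: 484
Step 3: The final price = second-highest value = 484
Step 4: Surplus = 492 - 484 = 8

8


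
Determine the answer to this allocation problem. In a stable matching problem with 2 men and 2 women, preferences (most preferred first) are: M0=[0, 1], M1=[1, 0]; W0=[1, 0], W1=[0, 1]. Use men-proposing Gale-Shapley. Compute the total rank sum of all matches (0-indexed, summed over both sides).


Step 1: Run Gale-Shapley (men propose, women hold best offer):
  M0 proposes to W0; she accepts
  M1 proposes to W1; she accepts
Step 2: Final matching: W0-M0, W1-M1
Step 3: 0-indexed ranks (man's rank of his match, then woman's): 0 + 1 + 0 + 1
Step 4: Total rank sum = 2

2


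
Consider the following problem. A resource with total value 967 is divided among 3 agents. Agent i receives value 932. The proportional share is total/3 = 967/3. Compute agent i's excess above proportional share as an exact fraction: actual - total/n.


Step 1: Proportional share = 967/3
Step 2: Agent's actual allocation = 932
Step 3: Excess = 932 - 967/3 = 1829/3

1829/3


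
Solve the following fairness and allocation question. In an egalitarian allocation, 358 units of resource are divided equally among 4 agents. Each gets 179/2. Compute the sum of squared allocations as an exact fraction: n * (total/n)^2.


Step 1: Each agent's share = 358/4 = 179/2
Step 2: Square of each share = (179/2)^2 = 32041/4
Step 3: Sum of squares = 4 * 32041/4 = 32041

32041


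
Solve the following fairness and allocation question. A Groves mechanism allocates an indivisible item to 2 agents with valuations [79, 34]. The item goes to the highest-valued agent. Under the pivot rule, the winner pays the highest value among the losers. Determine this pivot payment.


Step 1: The efficient winner is agent 0 with value 79
Step 2: Other agents' values: [34]
Step 3: Pivot payment = max(others) = 34
Step 4: The winner pays 34

34


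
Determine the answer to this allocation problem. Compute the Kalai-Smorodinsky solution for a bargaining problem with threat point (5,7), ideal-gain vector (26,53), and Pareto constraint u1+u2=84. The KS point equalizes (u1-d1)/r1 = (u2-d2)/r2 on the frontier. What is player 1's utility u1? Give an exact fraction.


Step 1: At the KS point, (u1-d1)/r1 = (u2-d2)/r2 = t and u1+u2 = 84
Step 2: u1 = d1 + r1*t and u2 = d2 + r2*t, so (d1 + r1*t) + (d2 + r2*t) = 84
Step 3: t = (84 - 5 - 7)/(26 + 53) = 72/79
Step 4: u1 = d1 + r1*t = 5 + 26 * 72/79 = 2267/79
Step 5: (Check: u2 = d2 + r2*t = 4369/79; u1+u2 = 2267/79 + 4369/79 = 84, on the frontier.)

2267/79


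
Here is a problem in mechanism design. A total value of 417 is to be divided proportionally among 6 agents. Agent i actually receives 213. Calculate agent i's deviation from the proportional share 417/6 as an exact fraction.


Step 1: Proportional share = 417/6 = 139/2
Step 2: Agent's actual allocation = 213
Step 3: Excess = 213 - 139/2 = 287/2

287/2


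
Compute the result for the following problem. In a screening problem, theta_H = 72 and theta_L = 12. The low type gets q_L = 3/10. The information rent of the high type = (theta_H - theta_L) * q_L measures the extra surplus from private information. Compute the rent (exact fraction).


Step 1: theta_H - theta_L = 72 - 12 = 60
Step 2: Information rent = (theta_H - theta_L) * q_L
Step 3: = 60 * 3/10
Step 4: = 18

18


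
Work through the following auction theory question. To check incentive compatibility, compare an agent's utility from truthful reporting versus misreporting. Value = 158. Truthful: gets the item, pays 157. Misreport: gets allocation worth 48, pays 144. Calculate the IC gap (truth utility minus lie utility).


Step 1: U(truth) = value - payment = 158 - 157 = 1
Step 2: U(lie) = allocation - payment = 48 - 144 = -96
Step 3: IC gap = 1 - (-96) = 97

97


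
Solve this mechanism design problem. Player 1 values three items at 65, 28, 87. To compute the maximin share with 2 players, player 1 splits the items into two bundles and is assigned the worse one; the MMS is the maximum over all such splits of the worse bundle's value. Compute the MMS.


Step 1: Item values = 65, 28, 87
Step 2: Enumerate all 2-bundle partitions and take the smaller bundle:
  Partition 1: {65} vs {28,87} -> bundles 65, 115; min = 65
  Partition 2: {28} vs {65,87} -> bundles 28, 152; min = 28
  Partition 3: {87} vs {65,28} -> bundles 87, 93; min = 87
Step 3: MMS = max(65, 28, 87) = 87

87


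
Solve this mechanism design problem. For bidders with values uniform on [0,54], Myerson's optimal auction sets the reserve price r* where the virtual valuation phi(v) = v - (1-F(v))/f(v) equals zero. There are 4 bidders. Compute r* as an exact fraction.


Step 1: For U[0,54], F(v) = v/54 and f(v) = 1/54
Step 2: phi(v) = v - (1 - v/54)/(1/54) = v - (54 - v) = 2v - 54
Step 3: Set phi(r*) = 0: 2r* - 54 = 0
Step 4: r* = 54/2 = 27 (the number of bidders n = 4 does not enter)

27


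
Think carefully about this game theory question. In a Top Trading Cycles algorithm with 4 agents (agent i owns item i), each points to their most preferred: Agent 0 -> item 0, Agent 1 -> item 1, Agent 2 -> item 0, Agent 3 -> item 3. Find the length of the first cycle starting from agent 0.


Step 1: Trace the pointer graph from agent 0: 0 -> 0
Step 2: A cycle is detected when we revisit agent 0
Step 3: The cycle is: 0 -> 0
Step 4: Cycle length = 1

1


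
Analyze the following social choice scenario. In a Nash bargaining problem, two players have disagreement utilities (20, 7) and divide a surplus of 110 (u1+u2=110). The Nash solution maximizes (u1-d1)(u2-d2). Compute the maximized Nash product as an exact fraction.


Step 1: The Nash solution splits surplus symmetrically above the disagreement point
Step 2: u1 = (total + d1 - d2)/2 = (110 + 20 - 7)/2 = 123/2
Step 3: u2 = (total - d1 + d2)/2 = (110 - 20 + 7)/2 = 97/2
Step 4: Nash product = (123/2 - 20) * (97/2 - 7)
Step 5: = 83/2 * 83/2 = 6889/4

6889/4


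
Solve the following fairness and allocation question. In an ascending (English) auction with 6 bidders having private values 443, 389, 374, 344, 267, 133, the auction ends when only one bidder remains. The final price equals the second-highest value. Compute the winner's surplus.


Step 1: Identify the highest value: 443
Step 2: Identify the second-highest value: 389
Step 3: The final price = second-highest value = 389
Step 4: Surplus = 443 - 389 = 54

54


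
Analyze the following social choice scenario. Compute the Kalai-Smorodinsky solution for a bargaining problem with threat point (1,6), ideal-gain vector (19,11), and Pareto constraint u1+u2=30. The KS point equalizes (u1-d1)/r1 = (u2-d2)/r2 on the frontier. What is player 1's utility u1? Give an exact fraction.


Step 1: At the KS point, (u1-d1)/r1 = (u2-d2)/r2 = t and u1+u2 = 30
Step 2: u1 = d1 + r1*t and u2 = d2 + r2*t, so (d1 + r1*t) + (d2 + r2*t) = 30
Step 3: t = (30 - 1 - 6)/(19 + 11) = 23/30
Step 4: u1 = d1 + r1*t = 1 + 19 * 23/30 = 467/30
Step 5: (Check: u2 = d2 + r2*t = 433/30; u1+u2 = 467/30 + 433/30 = 30, on the frontier.)

467/30


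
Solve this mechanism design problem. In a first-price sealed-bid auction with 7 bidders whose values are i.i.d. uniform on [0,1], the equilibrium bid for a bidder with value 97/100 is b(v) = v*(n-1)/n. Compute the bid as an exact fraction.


Step 1: The symmetric BNE bidding function is b(v) = v * (n-1) / n
Step 2: Substitute v = 97/100 and n = 7
Step 3: b = 97/100 * 6/7
Step 4: b = 291/350

291/350


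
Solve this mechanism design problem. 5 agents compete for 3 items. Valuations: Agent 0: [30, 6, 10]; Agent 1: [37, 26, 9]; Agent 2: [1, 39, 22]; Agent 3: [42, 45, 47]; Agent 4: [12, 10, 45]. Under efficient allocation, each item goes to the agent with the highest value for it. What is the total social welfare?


Step 1: For each item, find the maximum value among all agents.
Step 2: Item 0 -> Agent 3 (value 42)
Step 3: Item 1 -> Agent 3 (value 45)
Step 4: Item 2 -> Agent 3 (value 47)
Step 5: Total welfare = 42 + 45 + 47 = 134

134


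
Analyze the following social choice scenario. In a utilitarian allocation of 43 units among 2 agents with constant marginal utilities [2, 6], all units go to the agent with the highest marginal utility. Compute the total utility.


Step 1: The marginal utilities are [2, 6]
Step 2: The highest marginal utility is 6
Step 3: All 43 units go to that agent
Step 4: Total utility = 6 * 43 = 258

258


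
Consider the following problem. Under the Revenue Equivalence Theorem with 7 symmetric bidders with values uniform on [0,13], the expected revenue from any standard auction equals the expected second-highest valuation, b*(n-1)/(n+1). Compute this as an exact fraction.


Step 1: By Revenue Equivalence, expected revenue = b*(n-1)/(n+1)
Step 2: Substituting n = 7, b = 13
Step 3: Revenue = 13*(7-1)/(7+1) = 13*6/8
Step 4: Revenue = 78/8 = 39/4

39/4


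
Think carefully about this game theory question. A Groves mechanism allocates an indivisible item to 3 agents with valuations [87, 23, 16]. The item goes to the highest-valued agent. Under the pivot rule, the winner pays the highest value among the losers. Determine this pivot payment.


Step 1: The efficient winner is agent 0 with value 87
Step 2: Other agents' values: [23, 16]
Step 3: Pivot payment = max(others) = 23
Step 4: The winner pays 23

23


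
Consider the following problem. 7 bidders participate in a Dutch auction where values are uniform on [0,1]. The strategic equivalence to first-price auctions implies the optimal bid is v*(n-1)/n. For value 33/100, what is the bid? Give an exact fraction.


Step 1: Dutch auctions are strategically equivalent to first-price auctions
Step 2: The equilibrium bid is b(v) = v*(n-1)/n
Step 3: b = 33/100 * 6/7
Step 4: b = 99/350

99/350


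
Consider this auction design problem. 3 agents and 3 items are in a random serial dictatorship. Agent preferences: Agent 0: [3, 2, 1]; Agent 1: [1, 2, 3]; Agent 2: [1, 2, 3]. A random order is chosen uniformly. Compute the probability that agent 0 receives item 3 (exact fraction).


Step 1: Agent 0 wants item 3
Step 2: There are 6 possible orderings of agents
Step 3: In 6 orderings, agent 0 gets item 3
Step 4: Probability = 6/6 = 1

1


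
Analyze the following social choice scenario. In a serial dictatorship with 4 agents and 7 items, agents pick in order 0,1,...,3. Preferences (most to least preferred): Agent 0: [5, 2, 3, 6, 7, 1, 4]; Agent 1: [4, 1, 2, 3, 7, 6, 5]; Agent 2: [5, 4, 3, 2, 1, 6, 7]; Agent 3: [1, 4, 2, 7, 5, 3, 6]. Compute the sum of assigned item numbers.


Step 1: Agent 0 picks item 5
Step 2: Agent 1 picks item 4
Step 3: Agent 2 picks item 3
Step 4: Agent 3 picks item 1
Step 5: Sum = 5 + 4 + 3 + 1 = 13

13


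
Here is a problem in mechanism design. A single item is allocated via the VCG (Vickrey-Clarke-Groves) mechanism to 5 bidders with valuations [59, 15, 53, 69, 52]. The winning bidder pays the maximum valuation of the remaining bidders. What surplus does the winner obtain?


Step 1: The winner is the agent with the highest value: agent 3 with value 69
Step 2: Values of other agents: [59, 15, 53, 52]
Step 3: VCG payment = max of others' values = 59
Step 4: Surplus = 69 - 59 = 10

10


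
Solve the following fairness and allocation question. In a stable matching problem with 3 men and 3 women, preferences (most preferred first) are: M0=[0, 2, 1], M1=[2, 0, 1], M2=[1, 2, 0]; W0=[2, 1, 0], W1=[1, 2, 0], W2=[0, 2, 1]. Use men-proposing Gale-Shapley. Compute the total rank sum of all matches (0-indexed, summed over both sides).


Step 1: Run Gale-Shapley (men propose, women hold best offer):
  M0 proposes to W0; she accepts
  M1 proposes to W2; she accepts
  M2 proposes to W1; she accepts
Step 2: Final matching: W0-M0, W1-M2, W2-M1
Step 3: 0-indexed ranks (man's rank of his match, then woman's): 0 + 2 + 0 + 1 + 0 + 2
Step 4: Total rank sum = 5

5


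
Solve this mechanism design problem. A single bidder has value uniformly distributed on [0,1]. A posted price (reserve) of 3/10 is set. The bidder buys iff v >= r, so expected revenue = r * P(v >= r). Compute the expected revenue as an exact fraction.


Step 1: Posted price r = 3/10, value support [0,1]
Step 2: P(v >= r) = (1 - 3/10)/1 = 7/10
Step 3: Expected revenue = r * P(v >= r) = 3/10 * 7/10
Step 4: Revenue = 21/100

21/100


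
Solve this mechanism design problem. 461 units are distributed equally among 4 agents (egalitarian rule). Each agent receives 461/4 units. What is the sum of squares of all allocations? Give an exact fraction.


Step 1: Each agent's share = 461/4
Step 2: Square of each share = (461/4)^2 = 212521/16
Step 3: Sum of squares = 4 * 212521/16 = 212521/4

212521/4


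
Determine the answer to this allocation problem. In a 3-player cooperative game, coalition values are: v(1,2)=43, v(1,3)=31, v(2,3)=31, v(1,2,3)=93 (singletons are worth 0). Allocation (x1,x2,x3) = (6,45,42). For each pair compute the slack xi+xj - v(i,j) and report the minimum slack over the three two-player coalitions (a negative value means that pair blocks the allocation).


Step 1: Slack for coalition (1,2): x1+x2 - v12 = 51 - 43 = 8
Step 2: Slack for coalition (1,3): x1+x3 - v13 = 48 - 31 = 17
Step 3: Slack for coalition (2,3): x2+x3 - v23 = 87 - 31 = 56
Step 4: Minimum slack = min(8, 17, 56) = 8, attained by (1,2); no pair can gain by deviating, so the allocation is in the core

8


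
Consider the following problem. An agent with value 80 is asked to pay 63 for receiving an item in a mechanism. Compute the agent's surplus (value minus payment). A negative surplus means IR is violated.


Step 1: Surplus = value - payment = 80 - 63 = 17
Step 2: IR is satisfied (surplus >= 0)

17


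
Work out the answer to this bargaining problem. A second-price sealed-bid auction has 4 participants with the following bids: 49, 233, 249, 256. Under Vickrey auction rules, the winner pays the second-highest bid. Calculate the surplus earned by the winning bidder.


Step 1: Sort bids in descending order: 256, 249, 233, 49
Step 2: The winning bid is the highest: 256
Step 3: The payment equals the second-highest bid: 249
Step 4: Surplus = winner's bid - payment = 256 - 249 = 7

7


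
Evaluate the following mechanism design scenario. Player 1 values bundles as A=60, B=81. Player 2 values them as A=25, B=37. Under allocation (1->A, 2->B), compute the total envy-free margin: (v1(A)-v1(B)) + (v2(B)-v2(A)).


Step 1: Player 1's margin = v1(A) - v1(B) = 60 - 81 = -21
Step 2: Player 2's margin = v2(B) - v2(A) = 37 - 25 = 12
Step 3: Total margin = -21 + 12 = -9

-9


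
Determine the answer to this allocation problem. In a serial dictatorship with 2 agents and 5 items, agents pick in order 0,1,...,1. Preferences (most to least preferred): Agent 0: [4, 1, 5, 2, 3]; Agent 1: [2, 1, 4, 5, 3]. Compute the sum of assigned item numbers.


Step 1: Agent 0 picks item 4
Step 2: Agent 1 picks item 2
Step 3: Sum = 4 + 2 = 6

6


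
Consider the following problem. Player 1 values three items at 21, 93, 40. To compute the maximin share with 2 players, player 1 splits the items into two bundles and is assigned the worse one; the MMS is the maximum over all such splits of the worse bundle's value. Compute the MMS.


Step 1: Item values = 21, 93, 40
Step 2: Enumerate all 2-bundle partitions and take the smaller bundle:
  Partition 1: {21} vs {93,40} -> bundles 21, 133; min = 21
  Partition 2: {93} vs {21,40} -> bundles 93, 61; min = 61
  Partition 3: {40} vs {21,93} -> bundles 40, 114; min = 40
Step 3: MMS = max(21, 61, 40) = 61

61


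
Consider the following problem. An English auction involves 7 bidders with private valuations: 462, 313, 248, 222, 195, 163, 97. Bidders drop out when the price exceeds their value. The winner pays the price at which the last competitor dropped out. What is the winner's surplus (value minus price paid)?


Step 1: Identify the highest value: 462
Step 2: Identify the second-highest value: 313
Step 3: The final price = second-highest value = 313
Step 4: Surplus = 462 - 313 = 149

149


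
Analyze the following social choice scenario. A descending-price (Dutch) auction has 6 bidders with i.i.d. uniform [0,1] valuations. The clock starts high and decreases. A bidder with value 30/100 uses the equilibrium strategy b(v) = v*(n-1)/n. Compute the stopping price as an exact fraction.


Step 1: Dutch auctions are strategically equivalent to first-price auctions
Step 2: The equilibrium bid is b(v) = v*(n-1)/n
Step 3: b = 3/10 * 5/6
Step 4: b = 1/4

1/4


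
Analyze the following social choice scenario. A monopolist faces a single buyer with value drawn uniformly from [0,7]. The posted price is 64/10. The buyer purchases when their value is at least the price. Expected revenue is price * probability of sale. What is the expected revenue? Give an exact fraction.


Step 1: Posted price r = 32/5, value support [0,7]
Step 2: P(v >= r) = (7 - 32/5)/7 = 3/35
Step 3: Expected revenue = r * P(v >= r) = 32/5 * 3/35
Step 4: Revenue = 96/175

96/175


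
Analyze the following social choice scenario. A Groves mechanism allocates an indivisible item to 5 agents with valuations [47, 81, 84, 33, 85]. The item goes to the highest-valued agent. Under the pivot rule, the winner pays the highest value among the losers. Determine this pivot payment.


Step 1: The efficient winner is agent 4 with value 85
Step 2: Other agents' values: [47, 81, 84, 33]
Step 3: Pivot payment = max(others) = 84
Step 4: The winner pays 84

84
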